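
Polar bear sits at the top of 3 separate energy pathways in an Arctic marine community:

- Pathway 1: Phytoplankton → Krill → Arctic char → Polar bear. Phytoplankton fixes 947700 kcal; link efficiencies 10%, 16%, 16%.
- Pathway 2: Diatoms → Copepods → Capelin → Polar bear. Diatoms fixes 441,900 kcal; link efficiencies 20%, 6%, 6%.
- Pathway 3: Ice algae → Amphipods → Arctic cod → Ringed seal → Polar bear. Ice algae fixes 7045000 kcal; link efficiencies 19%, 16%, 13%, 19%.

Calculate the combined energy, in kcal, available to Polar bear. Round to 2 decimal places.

Pathway 1: 947700 × 0.1 × 0.16 × 0.16 = 2426.112 kcal
Pathway 2: 441900 × 0.2 × 0.06 × 0.06 = 318.168 kcal
Pathway 3: 7045000 × 0.19 × 0.16 × 0.13 × 0.19 = 5289.9496 kcal
Total at Polar bear: 2426.112 + 318.168 + 5289.9496 = 8034.2296 kcal

8034.23 kcal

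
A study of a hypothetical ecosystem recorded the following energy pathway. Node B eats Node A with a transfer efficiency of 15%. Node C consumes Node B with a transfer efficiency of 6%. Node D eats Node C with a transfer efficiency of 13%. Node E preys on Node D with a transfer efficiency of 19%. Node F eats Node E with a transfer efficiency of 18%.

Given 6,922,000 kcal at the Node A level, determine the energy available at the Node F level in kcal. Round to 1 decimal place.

Node B: 6922000 × 0.15 = 1038300 kcal
Node C: 1038300 × 0.06 = 62298 kcal
Node D: 62298 × 0.13 = 8098.74 kcal
Node E: 8098.74 × 0.19 = 1538.7606 kcal
Node F: 1538.7606 × 0.18 = 276.976908 kcal

277.0 kcal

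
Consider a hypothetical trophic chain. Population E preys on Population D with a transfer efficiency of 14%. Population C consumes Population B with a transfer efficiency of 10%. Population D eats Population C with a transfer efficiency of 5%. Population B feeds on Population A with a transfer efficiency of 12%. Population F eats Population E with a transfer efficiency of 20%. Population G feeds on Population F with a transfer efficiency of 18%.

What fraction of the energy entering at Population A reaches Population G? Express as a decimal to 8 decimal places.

0.00000302

Product of link efficiencies: 0.12 × 0.1 × 0.05 × 0.14 × 0.2 × 0.18 = 0.000003024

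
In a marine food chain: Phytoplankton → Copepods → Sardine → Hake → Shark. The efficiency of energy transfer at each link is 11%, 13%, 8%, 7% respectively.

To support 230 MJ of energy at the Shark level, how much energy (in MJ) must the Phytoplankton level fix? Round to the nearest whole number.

2872128 MJ

Cumulative transfer efficiency: 0.11 × 0.13 × 0.08 × 0.07 = 0.00008008
Phytoplankton energy = 230 / 0.00008008 = 2872128 MJ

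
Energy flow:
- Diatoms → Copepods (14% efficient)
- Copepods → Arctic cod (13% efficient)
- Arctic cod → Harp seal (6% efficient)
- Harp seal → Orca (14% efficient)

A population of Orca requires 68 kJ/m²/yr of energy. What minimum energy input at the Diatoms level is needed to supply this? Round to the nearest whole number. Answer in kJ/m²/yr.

444793 kJ/m²/yr

Cumulative transfer efficiency: 0.14 × 0.13 × 0.06 × 0.14 = 0.00015288
Diatoms energy = 68 / 0.00015288 = 444793 kJ/m²/yr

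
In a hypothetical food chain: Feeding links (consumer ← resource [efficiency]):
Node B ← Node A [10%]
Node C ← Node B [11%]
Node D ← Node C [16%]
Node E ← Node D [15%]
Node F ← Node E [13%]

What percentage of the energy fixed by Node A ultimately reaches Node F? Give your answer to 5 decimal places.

Product of link efficiencies: 0.1 × 0.11 × 0.16 × 0.15 × 0.13 = 0.00003432
As a percentage: 0.00003432 × 100 = 0.00343%

0.00343%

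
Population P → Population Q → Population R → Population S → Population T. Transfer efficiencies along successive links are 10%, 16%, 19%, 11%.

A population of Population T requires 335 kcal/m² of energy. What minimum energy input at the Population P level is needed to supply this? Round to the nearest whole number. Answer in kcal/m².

Cumulative transfer efficiency: 0.1 × 0.16 × 0.19 × 0.11 = 0.0003344
Population P energy = 335 / 0.0003344 = 1001794 kcal/m²

1001794 kcal/m²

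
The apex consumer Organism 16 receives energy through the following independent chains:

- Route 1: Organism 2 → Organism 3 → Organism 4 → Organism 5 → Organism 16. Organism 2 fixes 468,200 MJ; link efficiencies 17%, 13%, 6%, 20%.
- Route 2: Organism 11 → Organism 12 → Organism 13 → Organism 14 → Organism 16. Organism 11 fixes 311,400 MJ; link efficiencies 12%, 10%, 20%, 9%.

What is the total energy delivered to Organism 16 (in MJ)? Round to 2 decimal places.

191.43 MJ

Route 1: 468200 × 0.17 × 0.13 × 0.06 × 0.2 = 124.16664 MJ
Route 2: 311400 × 0.12 × 0.1 × 0.2 × 0.09 = 67.2624 MJ
Total at Organism 16: 124.16664 + 67.2624 = 191.42904 MJ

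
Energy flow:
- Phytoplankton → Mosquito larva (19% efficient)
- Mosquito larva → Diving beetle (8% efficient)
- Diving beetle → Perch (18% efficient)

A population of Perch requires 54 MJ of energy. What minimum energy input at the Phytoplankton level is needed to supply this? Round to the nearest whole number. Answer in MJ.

19737 MJ

Cumulative transfer efficiency: 0.19 × 0.08 × 0.18 = 0.002736
Phytoplankton energy = 54 / 0.002736 = 19737 MJ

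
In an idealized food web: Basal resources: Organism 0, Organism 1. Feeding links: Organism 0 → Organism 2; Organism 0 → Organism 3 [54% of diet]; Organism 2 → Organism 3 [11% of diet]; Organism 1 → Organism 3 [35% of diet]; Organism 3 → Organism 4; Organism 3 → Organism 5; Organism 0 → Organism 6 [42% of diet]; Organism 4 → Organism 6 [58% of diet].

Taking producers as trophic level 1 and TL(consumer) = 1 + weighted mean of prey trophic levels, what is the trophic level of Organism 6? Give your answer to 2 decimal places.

3.22

Organism 2: 1 + 1 = 2
Organism 3: 1 + (0.54×1 + 0.11×2 + 0.35×1) = 2.11
Organism 4: 1 + 2.11 = 3.11
Organism 5: 1 + 2.11 = 3.11
Organism 6: 1 + (0.42×1 + 0.58×3.11) = 3.2238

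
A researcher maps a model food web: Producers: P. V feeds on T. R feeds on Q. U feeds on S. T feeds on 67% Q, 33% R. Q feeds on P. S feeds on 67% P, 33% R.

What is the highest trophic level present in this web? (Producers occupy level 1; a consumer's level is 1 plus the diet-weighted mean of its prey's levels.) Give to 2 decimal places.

Q: 1 + 1 = 2
R: 1 + 2 = 3
S: 1 + (0.67×1 + 0.33×3) = 2.66
T: 1 + (0.67×2 + 0.33×3) = 3.33
U: 1 + 2.66 = 3.66
V: 1 + 3.33 = 4.33

4.33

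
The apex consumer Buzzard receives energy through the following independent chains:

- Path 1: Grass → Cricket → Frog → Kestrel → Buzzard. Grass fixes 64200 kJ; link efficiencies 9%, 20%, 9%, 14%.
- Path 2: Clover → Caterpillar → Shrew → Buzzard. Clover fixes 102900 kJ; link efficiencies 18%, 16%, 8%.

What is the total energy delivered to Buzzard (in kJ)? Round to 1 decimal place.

Path 1: 64200 × 0.09 × 0.2 × 0.09 × 0.14 = 14.56056 kJ
Path 2: 102900 × 0.18 × 0.16 × 0.08 = 237.0816 kJ
Total at Buzzard: 14.56056 + 237.0816 = 251.64216 kJ

251.6 kJ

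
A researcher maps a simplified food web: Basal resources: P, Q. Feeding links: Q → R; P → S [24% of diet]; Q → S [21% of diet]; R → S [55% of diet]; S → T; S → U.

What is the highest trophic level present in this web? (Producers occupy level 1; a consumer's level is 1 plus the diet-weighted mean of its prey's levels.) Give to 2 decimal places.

R: 1 + 1 = 2
S: 1 + (0.24×1 + 0.21×1 + 0.55×2) = 2.55
T: 1 + 2.55 = 3.55
U: 1 + 2.55 = 3.55

3.55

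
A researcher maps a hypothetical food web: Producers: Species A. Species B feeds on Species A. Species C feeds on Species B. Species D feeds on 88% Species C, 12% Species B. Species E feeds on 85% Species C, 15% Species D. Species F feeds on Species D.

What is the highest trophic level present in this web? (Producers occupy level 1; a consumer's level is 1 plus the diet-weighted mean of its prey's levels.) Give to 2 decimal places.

4.88

Species B: 1 + 1 = 2
Species C: 1 + 2 = 3
Species D: 1 + (0.88×3 + 0.12×2) = 3.88
Species E: 1 + (0.85×3 + 0.15×3.88) = 4.132
Species F: 1 + 3.88 = 4.88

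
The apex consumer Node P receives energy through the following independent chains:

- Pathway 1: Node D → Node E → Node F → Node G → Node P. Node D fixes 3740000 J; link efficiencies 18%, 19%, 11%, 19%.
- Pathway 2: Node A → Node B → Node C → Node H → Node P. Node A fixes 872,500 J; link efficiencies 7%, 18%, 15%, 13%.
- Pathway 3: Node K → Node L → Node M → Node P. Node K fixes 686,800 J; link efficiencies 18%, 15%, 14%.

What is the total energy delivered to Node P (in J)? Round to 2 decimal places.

Pathway 1: 3740000 × 0.18 × 0.19 × 0.11 × 0.19 = 2673.2772 J
Pathway 2: 872500 × 0.07 × 0.18 × 0.15 × 0.13 = 214.37325 J
Pathway 3: 686800 × 0.18 × 0.15 × 0.14 = 2596.104 J
Total at Node P: 2673.2772 + 214.37325 + 2596.104 = 5483.75445 J

5483.75 J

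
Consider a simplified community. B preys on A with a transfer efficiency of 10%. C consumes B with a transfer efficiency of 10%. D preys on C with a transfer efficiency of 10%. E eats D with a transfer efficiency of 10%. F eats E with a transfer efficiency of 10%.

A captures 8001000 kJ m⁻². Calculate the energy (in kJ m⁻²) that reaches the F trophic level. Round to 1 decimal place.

B: 8001000 × 0.1 = 800100 kJ m⁻²
C: 800100 × 0.1 = 80010 kJ m⁻²
D: 80010 × 0.1 = 8001 kJ m⁻²
E: 8001 × 0.1 = 800.1 kJ m⁻²
F: 800.1 × 0.1 = 80.01 kJ m⁻²

80.0 kJ m⁻²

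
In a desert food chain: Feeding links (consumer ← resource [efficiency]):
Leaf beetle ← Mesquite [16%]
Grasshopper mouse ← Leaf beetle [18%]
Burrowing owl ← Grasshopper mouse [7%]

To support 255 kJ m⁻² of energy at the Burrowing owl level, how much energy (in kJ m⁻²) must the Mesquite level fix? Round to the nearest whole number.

Cumulative transfer efficiency: 0.16 × 0.18 × 0.07 = 0.002016
Mesquite energy = 255 / 0.002016 = 126488 kJ m⁻²

126488 kJ m⁻²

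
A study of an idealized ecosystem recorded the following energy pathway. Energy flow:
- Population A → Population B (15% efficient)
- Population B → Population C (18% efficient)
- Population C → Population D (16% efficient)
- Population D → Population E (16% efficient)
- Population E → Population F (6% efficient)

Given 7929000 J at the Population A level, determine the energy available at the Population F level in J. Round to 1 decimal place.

328.8 J

Population B: 7929000 × 0.15 = 1189350 J
Population C: 1189350 × 0.18 = 214083 J
Population D: 214083 × 0.16 = 34253.28 J
Population E: 34253.28 × 0.16 = 5480.5248 J
Population F: 5480.5248 × 0.06 = 328.831488 J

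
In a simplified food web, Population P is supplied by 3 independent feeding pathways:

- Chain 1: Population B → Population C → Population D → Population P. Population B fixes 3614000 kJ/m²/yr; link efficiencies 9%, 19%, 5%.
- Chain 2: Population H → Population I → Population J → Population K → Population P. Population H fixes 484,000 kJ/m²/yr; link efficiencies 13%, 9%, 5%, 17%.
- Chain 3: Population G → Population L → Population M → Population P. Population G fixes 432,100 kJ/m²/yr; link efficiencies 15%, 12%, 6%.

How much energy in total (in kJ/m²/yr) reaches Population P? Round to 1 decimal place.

Chain 1: 3614000 × 0.09 × 0.19 × 0.05 = 3089.97 kJ/m²/yr
Chain 2: 484000 × 0.13 × 0.09 × 0.05 × 0.17 = 48.1338 kJ/m²/yr
Chain 3: 432100 × 0.15 × 0.12 × 0.06 = 466.668 kJ/m²/yr
Total at Population P: 3089.97 + 48.1338 + 466.668 = 3604.7718 kJ/m²/yr

3604.8 kJ/m²/yr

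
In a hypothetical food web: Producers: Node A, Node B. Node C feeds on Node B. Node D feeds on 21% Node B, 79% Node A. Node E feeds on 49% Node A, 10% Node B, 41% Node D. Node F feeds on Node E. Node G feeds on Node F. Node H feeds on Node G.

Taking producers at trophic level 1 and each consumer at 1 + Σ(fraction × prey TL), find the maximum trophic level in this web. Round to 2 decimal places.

5.41

Node C: 1 + 1 = 2
Node D: 1 + (0.21×1 + 0.79×1) = 2
Node E: 1 + (0.49×1 + 0.1×1 + 0.41×2) = 2.41
Node F: 1 + 2.41 = 3.41
Node G: 1 + 3.41 = 4.41
Node H: 1 + 4.41 = 5.41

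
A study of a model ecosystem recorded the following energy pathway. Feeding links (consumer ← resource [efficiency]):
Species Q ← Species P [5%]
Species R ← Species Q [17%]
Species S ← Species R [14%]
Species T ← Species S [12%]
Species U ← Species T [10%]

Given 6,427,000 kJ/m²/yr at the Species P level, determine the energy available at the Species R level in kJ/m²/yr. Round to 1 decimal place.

54629.5 kJ/m²/yr

Species Q: 6427000 × 0.05 = 321350 kJ/m²/yr
Species R: 321350 × 0.17 = 54629.5 kJ/m²/yr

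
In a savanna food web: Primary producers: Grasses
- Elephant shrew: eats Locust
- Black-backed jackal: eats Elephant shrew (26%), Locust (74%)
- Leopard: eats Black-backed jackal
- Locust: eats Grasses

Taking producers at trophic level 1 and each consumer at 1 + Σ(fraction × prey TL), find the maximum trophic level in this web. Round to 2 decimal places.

Locust: 1 + 1 = 2
Elephant shrew: 1 + 2 = 3
Black-backed jackal: 1 + (0.26×3 + 0.74×2) = 3.26
Leopard: 1 + 3.26 = 4.26

4.26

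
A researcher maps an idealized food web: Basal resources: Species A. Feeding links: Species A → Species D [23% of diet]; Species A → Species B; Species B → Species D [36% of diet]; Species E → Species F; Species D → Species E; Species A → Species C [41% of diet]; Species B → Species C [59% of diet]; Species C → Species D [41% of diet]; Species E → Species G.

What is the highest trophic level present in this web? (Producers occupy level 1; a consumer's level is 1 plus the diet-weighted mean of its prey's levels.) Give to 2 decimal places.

5.01

Species B: 1 + 1 = 2
Species C: 1 + (0.41×1 + 0.59×2) = 2.59
Species D: 1 + (0.36×2 + 0.41×2.59 + 0.23×1) = 3.0119
Species E: 1 + 3.0119 = 4.0119
Species F: 1 + 4.0119 = 5.0119
Species G: 1 + 4.0119 = 5.0119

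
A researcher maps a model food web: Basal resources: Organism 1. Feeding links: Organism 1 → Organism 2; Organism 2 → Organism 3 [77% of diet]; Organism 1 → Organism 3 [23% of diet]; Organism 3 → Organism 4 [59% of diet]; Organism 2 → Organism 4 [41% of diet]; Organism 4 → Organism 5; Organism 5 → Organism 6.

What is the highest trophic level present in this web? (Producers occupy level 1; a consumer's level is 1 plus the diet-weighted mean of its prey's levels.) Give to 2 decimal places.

Organism 2: 1 + 1 = 2
Organism 3: 1 + (0.77×2 + 0.23×1) = 2.77
Organism 4: 1 + (0.59×2.77 + 0.41×2) = 3.4543
Organism 5: 1 + 3.4543 = 4.4543
Organism 6: 1 + 4.4543 = 5.4543

5.45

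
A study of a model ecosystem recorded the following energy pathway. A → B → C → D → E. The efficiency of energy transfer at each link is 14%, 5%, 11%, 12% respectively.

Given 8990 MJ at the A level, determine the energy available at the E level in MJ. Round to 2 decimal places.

0.83 MJ

B: 8990 × 0.14 = 1258.6 MJ
C: 1258.6 × 0.05 = 62.93 MJ
D: 62.93 × 0.11 = 6.9223 MJ
E: 6.9223 × 0.12 = 0.830676 MJ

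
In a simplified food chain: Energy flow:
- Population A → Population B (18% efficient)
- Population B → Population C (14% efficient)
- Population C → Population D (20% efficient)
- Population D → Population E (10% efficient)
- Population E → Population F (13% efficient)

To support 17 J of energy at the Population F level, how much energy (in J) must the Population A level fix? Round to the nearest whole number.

259463 J

Cumulative transfer efficiency: 0.18 × 0.14 × 0.2 × 0.1 × 0.13 = 0.00006552
Population A energy = 17 / 0.00006552 = 259463 J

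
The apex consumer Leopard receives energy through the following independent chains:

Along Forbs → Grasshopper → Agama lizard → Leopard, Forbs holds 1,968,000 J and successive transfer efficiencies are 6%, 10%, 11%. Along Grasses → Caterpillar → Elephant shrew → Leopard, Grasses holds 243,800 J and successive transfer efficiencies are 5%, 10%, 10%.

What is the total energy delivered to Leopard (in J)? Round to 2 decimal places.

Via Forbs: 1968000 × 0.06 × 0.1 × 0.11 = 1298.88 J
Via Grasses: 243800 × 0.05 × 0.1 × 0.1 = 121.9 J
Total at Leopard: 1298.88 + 121.9 = 1420.78 J

1420.78 J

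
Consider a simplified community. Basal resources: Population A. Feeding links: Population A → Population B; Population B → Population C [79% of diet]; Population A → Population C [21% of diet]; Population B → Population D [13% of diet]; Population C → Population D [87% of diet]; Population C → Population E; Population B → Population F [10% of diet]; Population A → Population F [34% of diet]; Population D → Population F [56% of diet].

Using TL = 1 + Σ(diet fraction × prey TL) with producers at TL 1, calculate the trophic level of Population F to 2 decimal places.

3.60

Population B: 1 + 1 = 2
Population C: 1 + (0.79×2 + 0.21×1) = 2.79
Population D: 1 + (0.13×2 + 0.87×2.79) = 3.6873
Population E: 1 + 2.79 = 3.79
Population F: 1 + (0.1×2 + 0.34×1 + 0.56×3.6873) = 3.604888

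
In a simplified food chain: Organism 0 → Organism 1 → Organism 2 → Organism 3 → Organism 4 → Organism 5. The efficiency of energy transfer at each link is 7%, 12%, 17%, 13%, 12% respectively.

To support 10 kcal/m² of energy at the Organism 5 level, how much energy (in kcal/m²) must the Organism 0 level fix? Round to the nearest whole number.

Cumulative transfer efficiency: 0.07 × 0.12 × 0.17 × 0.13 × 0.12 = 0.0000222768
Organism 0 energy = 10 / 0.0000222768 = 448898 kcal/m²

448898 kcal/m²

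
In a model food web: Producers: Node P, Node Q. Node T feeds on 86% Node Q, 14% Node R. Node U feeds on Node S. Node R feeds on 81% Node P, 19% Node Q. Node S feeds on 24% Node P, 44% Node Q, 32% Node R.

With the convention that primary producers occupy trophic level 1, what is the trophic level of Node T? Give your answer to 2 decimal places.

2.14

Node R: 1 + (0.81×1 + 0.19×1) = 2
Node S: 1 + (0.24×1 + 0.44×1 + 0.32×2) = 2.32
Node T: 1 + (0.86×1 + 0.14×2) = 2.14
Node U: 1 + 2.32 = 3.32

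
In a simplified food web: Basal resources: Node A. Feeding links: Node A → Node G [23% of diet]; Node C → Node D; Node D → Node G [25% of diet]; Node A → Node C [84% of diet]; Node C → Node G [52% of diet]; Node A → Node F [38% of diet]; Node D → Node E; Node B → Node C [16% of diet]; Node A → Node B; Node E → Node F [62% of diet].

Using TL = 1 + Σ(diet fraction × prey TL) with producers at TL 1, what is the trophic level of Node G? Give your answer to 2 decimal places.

3.14

Node B: 1 + 1 = 2
Node C: 1 + (0.16×2 + 0.84×1) = 2.16
Node D: 1 + 2.16 = 3.16
Node E: 1 + 3.16 = 4.16
Node F: 1 + (0.62×4.16 + 0.38×1) = 3.9592
Node G: 1 + (0.23×1 + 0.25×3.16 + 0.52×2.16) = 3.1432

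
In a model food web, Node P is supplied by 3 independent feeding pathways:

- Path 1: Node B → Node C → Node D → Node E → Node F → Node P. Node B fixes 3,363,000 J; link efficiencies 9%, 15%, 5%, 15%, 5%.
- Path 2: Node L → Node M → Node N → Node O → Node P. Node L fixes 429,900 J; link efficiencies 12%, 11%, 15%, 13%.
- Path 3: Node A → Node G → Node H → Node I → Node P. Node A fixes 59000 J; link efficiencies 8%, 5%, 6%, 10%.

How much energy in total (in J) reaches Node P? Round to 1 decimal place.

Path 1: 3363000 × 0.09 × 0.15 × 0.05 × 0.15 × 0.05 = 17.0251875 J
Path 2: 429900 × 0.12 × 0.11 × 0.15 × 0.13 = 110.65626 J
Path 3: 59000 × 0.08 × 0.05 × 0.06 × 0.1 = 1.416 J
Total at Node P: 17.0251875 + 110.65626 + 1.416 = 129.0974475 J

129.1 J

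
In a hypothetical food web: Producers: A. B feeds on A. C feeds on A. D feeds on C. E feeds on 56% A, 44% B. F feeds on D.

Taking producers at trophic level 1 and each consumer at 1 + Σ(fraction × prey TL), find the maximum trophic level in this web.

B: 1 + 1 = 2
C: 1 + 1 = 2
D: 1 + 2 = 3
E: 1 + (0.56×1 + 0.44×2) = 2.44
F: 1 + 3 = 4

4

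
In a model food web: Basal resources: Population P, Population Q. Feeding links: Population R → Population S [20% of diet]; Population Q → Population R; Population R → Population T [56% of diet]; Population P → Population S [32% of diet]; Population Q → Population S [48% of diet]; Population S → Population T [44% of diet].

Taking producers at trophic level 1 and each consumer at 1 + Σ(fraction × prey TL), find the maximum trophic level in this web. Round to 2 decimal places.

Population R: 1 + 1 = 2
Population S: 1 + (0.48×1 + 0.32×1 + 0.2×2) = 2.2
Population T: 1 + (0.56×2 + 0.44×2.2) = 3.088

3.09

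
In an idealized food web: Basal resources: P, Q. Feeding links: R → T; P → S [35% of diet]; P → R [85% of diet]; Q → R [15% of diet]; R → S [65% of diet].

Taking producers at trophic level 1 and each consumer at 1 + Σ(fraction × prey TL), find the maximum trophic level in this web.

3

R: 1 + (0.15×1 + 0.85×1) = 2
S: 1 + (0.35×1 + 0.65×2) = 2.65
T: 1 + 2 = 3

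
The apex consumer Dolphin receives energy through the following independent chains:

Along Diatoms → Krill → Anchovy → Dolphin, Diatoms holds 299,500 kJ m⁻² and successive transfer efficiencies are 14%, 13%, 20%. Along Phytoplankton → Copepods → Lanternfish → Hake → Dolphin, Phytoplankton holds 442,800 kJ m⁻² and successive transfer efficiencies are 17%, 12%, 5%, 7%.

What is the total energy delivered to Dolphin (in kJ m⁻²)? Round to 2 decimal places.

Via Diatoms: 299500 × 0.14 × 0.13 × 0.2 = 1090.18 kJ m⁻²
Via Phytoplankton: 442800 × 0.17 × 0.12 × 0.05 × 0.07 = 31.61592 kJ m⁻²
Total at Dolphin: 1090.18 + 31.61592 = 1121.79592 kJ m⁻²

1121.80 kJ m⁻²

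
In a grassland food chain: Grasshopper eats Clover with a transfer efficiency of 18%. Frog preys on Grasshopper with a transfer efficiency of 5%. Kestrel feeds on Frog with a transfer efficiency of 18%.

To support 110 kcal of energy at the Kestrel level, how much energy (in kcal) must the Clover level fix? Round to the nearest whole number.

67901 kcal

Cumulative transfer efficiency: 0.18 × 0.05 × 0.18 = 0.00162
Clover energy = 110 / 0.00162 = 67901 kcal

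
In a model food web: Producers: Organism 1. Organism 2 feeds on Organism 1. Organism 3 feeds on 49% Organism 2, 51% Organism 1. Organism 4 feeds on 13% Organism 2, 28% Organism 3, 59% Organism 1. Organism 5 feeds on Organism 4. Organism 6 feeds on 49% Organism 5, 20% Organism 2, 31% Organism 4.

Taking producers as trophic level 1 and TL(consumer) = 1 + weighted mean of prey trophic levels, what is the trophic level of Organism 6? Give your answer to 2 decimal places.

Organism 2: 1 + 1 = 2
Organism 3: 1 + (0.49×2 + 0.51×1) = 2.49
Organism 4: 1 + (0.13×2 + 0.28×2.49 + 0.59×1) = 2.5472
Organism 5: 1 + 2.5472 = 3.5472
Organism 6: 1 + (0.49×3.5472 + 0.2×2 + 0.31×2.5472) = 3.92776

3.93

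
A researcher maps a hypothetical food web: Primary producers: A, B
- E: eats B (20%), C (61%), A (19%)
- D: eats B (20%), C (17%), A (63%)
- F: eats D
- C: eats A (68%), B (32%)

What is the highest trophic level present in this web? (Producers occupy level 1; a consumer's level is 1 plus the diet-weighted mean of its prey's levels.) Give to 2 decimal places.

C: 1 + (0.68×1 + 0.32×1) = 2
D: 1 + (0.2×1 + 0.17×2 + 0.63×1) = 2.17
E: 1 + (0.2×1 + 0.61×2 + 0.19×1) = 2.61
F: 1 + 2.17 = 3.17

3.17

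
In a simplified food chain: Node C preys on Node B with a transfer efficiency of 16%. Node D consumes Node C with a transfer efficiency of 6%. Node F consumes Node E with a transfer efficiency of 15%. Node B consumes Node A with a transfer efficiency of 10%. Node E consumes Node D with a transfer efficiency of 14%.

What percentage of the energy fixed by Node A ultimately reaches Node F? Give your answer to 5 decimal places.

0.00202%

Product of link efficiencies: 0.1 × 0.16 × 0.06 × 0.14 × 0.15 = 0.00002016
As a percentage: 0.00002016 × 100 = 0.00202%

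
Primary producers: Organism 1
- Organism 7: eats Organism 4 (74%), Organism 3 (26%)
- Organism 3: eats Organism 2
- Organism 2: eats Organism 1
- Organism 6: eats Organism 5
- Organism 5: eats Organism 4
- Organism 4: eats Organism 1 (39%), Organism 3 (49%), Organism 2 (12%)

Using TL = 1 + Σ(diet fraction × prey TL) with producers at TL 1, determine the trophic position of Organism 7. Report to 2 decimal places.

Organism 2: 1 + 1 = 2
Organism 3: 1 + 2 = 3
Organism 4: 1 + (0.39×1 + 0.49×3 + 0.12×2) = 3.1
Organism 5: 1 + 3.1 = 4.1
Organism 6: 1 + 4.1 = 5.1
Organism 7: 1 + (0.74×3.1 + 0.26×3) = 4.074

4.07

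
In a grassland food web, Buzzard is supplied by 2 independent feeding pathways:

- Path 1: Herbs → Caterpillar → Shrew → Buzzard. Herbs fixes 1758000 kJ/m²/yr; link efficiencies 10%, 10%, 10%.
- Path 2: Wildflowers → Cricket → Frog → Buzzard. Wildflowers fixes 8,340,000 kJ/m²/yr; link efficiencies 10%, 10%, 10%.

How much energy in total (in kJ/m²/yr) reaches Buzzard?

Path 1: 1758000 × 0.1 × 0.1 × 0.1 = 1758 kJ/m²/yr
Path 2: 8340000 × 0.1 × 0.1 × 0.1 = 8340 kJ/m²/yr
Total at Buzzard: 1758 + 8340 = 10098 kJ/m²/yr

10098 kJ/m²/yr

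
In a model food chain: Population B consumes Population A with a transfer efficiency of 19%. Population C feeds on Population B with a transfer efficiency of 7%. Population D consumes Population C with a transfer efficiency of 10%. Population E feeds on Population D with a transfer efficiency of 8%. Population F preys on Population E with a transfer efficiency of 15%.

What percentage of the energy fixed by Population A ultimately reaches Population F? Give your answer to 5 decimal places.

Product of link efficiencies: 0.19 × 0.07 × 0.1 × 0.08 × 0.15 = 0.00001596
As a percentage: 0.00001596 × 100 = 0.00160%

0.00160%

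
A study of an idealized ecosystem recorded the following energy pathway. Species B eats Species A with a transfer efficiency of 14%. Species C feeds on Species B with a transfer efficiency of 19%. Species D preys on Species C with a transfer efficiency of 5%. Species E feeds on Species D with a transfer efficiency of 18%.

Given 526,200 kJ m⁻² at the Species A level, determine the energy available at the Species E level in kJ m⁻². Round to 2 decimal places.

Species B: 526200 × 0.14 = 73668 kJ m⁻²
Species C: 73668 × 0.19 = 13996.92 kJ m⁻²
Species D: 13996.92 × 0.05 = 699.846 kJ m⁻²
Species E: 699.846 × 0.18 = 125.97228 kJ m⁻²

125.97 kJ m⁻²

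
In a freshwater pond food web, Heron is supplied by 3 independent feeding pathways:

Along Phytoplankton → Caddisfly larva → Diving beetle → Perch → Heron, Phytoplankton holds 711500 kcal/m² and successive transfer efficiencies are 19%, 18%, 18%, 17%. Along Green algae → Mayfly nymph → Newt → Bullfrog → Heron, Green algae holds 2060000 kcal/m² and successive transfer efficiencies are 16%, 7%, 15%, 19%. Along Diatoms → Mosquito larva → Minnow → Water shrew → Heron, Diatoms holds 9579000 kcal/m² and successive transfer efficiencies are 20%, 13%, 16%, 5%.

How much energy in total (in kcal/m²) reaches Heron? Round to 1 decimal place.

3394.6 kcal/m²

Via Phytoplankton: 711500 × 0.19 × 0.18 × 0.18 × 0.17 = 744.59898 kcal/m²
Via Green algae: 2060000 × 0.16 × 0.07 × 0.15 × 0.19 = 657.552 kcal/m²
Via Diatoms: 9579000 × 0.2 × 0.13 × 0.16 × 0.05 = 1992.432 kcal/m²
Total at Heron: 744.59898 + 657.552 + 1992.432 = 3394.58298 kcal/m²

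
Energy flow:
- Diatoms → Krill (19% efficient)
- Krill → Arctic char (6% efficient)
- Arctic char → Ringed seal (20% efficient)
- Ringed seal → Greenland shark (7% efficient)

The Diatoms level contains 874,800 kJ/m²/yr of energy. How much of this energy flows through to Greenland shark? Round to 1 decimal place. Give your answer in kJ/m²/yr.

Krill: 874800 × 0.19 = 166212 kJ/m²/yr
Arctic char: 166212 × 0.06 = 9972.72 kJ/m²/yr
Ringed seal: 9972.72 × 0.2 = 1994.544 kJ/m²/yr
Greenland shark: 1994.544 × 0.07 = 139.61808 kJ/m²/yr

139.6 kJ/m²/yr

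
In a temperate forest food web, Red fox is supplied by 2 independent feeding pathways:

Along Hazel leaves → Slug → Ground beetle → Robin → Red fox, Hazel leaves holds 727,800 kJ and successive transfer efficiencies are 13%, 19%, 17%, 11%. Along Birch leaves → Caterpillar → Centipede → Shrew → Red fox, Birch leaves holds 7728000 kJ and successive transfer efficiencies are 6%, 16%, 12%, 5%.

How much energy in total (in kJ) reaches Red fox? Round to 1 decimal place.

781.3 kJ

Via Hazel leaves: 727800 × 0.13 × 0.19 × 0.17 × 0.11 = 336.163542 kJ
Via Birch leaves: 7728000 × 0.06 × 0.16 × 0.12 × 0.05 = 445.1328 kJ
Total at Red fox: 336.163542 + 445.1328 = 781.296342 kJ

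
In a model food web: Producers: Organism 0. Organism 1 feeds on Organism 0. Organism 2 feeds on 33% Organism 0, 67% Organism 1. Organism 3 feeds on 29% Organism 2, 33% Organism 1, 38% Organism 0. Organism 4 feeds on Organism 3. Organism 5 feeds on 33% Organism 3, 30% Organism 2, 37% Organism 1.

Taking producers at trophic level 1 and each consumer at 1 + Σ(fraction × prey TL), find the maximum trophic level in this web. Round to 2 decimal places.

3.81

Organism 1: 1 + 1 = 2
Organism 2: 1 + (0.33×1 + 0.67×2) = 2.67
Organism 3: 1 + (0.29×2.67 + 0.33×2 + 0.38×1) = 2.8143
Organism 4: 1 + 2.8143 = 3.8143
Organism 5: 1 + (0.33×2.8143 + 0.3×2.67 + 0.37×2) = 3.469719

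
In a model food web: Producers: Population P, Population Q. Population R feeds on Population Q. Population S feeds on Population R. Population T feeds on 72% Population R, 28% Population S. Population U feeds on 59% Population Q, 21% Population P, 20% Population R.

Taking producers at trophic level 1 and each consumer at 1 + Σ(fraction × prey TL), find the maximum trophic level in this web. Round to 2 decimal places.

Population R: 1 + 1 = 2
Population S: 1 + 2 = 3
Population T: 1 + (0.72×2 + 0.28×3) = 3.28
Population U: 1 + (0.59×1 + 0.21×1 + 0.2×2) = 2.2

3.28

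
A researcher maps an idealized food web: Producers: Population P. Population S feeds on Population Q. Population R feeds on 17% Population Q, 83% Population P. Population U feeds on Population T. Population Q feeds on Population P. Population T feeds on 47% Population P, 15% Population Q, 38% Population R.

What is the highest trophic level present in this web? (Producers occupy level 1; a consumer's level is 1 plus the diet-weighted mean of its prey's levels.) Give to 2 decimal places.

3.59

Population Q: 1 + 1 = 2
Population R: 1 + (0.17×2 + 0.83×1) = 2.17
Population S: 1 + 2 = 3
Population T: 1 + (0.47×1 + 0.15×2 + 0.38×2.17) = 2.5946
Population U: 1 + 2.5946 = 3.5946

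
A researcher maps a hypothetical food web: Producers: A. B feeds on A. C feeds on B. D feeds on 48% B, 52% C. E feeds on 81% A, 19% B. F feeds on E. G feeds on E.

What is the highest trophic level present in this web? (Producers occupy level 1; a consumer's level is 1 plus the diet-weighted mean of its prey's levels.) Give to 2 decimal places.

B: 1 + 1 = 2
C: 1 + 2 = 3
D: 1 + (0.48×2 + 0.52×3) = 3.52
E: 1 + (0.81×1 + 0.19×2) = 2.19
F: 1 + 2.19 = 3.19
G: 1 + 2.19 = 3.19

3.52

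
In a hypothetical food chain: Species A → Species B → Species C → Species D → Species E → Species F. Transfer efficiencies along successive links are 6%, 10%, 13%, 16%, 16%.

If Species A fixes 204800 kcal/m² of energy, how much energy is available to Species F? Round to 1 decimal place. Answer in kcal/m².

Species B: 204800 × 0.06 = 12288 kcal/m²
Species C: 12288 × 0.1 = 1228.8 kcal/m²
Species D: 1228.8 × 0.13 = 159.744 kcal/m²
Species E: 159.744 × 0.16 = 25.55904 kcal/m²
Species F: 25.55904 × 0.16 = 4.0894464 kcal/m²

4.1 kcal/m²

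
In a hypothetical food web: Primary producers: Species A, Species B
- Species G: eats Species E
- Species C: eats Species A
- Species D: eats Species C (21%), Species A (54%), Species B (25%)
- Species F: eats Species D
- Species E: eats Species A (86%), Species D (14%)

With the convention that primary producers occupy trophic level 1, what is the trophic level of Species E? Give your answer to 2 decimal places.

Species C: 1 + 1 = 2
Species D: 1 + (0.21×2 + 0.54×1 + 0.25×1) = 2.21
Species E: 1 + (0.86×1 + 0.14×2.21) = 2.1694
Species F: 1 + 2.21 = 3.21
Species G: 1 + 2.1694 = 3.1694

2.17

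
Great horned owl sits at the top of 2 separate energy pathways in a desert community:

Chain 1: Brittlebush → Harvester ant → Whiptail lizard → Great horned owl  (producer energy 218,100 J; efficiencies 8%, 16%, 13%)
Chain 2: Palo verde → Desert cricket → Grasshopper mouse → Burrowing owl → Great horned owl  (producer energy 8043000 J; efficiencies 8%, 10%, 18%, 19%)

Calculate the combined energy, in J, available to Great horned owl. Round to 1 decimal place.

Chain 1: 218100 × 0.08 × 0.16 × 0.13 = 362.9184 J
Chain 2: 8043000 × 0.08 × 0.1 × 0.18 × 0.19 = 2200.5648 J
Total at Great horned owl: 362.9184 + 2200.5648 = 2563.4832 J

2563.5 J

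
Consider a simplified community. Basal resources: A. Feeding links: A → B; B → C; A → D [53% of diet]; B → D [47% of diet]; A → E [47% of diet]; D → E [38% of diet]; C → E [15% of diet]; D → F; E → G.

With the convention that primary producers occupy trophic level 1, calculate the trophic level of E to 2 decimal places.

B: 1 + 1 = 2
C: 1 + 2 = 3
D: 1 + (0.53×1 + 0.47×2) = 2.47
E: 1 + (0.47×1 + 0.38×2.47 + 0.15×3) = 2.8586
F: 1 + 2.47 = 3.47
G: 1 + 2.8586 = 3.8586

2.86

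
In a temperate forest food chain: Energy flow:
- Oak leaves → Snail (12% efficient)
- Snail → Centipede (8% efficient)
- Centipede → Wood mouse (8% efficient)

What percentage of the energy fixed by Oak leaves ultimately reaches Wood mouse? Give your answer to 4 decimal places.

Product of link efficiencies: 0.12 × 0.08 × 0.08 = 0.000768
As a percentage: 0.000768 × 100 = 0.0768%

0.0768%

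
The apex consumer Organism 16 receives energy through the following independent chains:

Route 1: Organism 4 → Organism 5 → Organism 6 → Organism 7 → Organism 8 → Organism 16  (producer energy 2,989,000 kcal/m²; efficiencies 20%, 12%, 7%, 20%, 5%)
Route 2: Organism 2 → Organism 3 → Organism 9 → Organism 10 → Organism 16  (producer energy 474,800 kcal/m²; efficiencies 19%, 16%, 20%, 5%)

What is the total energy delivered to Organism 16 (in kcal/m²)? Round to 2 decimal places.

194.55 kcal/m²

Route 1: 2989000 × 0.2 × 0.12 × 0.07 × 0.2 × 0.05 = 50.2152 kcal/m²
Route 2: 474800 × 0.19 × 0.16 × 0.2 × 0.05 = 144.3392 kcal/m²
Total at Organism 16: 50.2152 + 144.3392 = 194.5544 kcal/m²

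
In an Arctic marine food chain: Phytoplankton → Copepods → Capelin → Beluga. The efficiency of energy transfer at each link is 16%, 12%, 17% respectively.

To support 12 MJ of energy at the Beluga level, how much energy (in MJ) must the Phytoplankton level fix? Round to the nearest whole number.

Cumulative transfer efficiency: 0.16 × 0.12 × 0.17 = 0.003264
Phytoplankton energy = 12 / 0.003264 = 3676 MJ

3676 MJ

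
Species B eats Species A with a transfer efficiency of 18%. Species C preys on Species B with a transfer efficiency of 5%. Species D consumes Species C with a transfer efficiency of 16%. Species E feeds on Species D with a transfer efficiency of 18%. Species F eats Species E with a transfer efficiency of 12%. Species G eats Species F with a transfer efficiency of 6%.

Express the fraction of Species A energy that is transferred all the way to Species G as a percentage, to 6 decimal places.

0.000187%

Product of link efficiencies: 0.18 × 0.05 × 0.16 × 0.18 × 0.12 × 0.06 = 0.00000186624
As a percentage: 0.00000186624 × 100 = 0.000187%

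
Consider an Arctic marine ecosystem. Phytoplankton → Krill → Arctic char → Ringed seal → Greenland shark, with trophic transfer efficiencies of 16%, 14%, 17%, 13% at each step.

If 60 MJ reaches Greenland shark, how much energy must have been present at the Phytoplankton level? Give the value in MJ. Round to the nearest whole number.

Cumulative transfer efficiency: 0.16 × 0.14 × 0.17 × 0.13 = 0.00049504
Phytoplankton energy = 60 / 0.00049504 = 121202 MJ

121202 MJ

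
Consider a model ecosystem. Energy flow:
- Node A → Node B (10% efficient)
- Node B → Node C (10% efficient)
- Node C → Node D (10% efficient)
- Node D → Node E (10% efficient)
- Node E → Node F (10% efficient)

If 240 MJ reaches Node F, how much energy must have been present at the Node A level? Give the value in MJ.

24000000 MJ

Cumulative transfer efficiency: 0.1 × 0.1 × 0.1 × 0.1 × 0.1 = 0.00001
Node A energy = 240 / 0.00001 = 24000000 MJ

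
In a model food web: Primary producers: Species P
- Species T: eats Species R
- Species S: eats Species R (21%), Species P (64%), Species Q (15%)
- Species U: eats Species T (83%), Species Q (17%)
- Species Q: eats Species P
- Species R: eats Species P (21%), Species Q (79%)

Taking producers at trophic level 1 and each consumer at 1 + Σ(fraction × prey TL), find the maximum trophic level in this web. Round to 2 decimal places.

4.49

Species Q: 1 + 1 = 2
Species R: 1 + (0.21×1 + 0.79×2) = 2.79
Species S: 1 + (0.21×2.79 + 0.64×1 + 0.15×2) = 2.5259
Species T: 1 + 2.79 = 3.79
Species U: 1 + (0.83×3.79 + 0.17×2) = 4.4857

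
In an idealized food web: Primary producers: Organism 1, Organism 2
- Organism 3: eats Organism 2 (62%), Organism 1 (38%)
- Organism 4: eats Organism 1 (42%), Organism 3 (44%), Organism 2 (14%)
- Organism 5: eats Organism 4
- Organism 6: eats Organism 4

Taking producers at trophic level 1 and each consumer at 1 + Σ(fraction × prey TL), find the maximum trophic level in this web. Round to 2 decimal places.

Organism 3: 1 + (0.62×1 + 0.38×1) = 2
Organism 4: 1 + (0.42×1 + 0.44×2 + 0.14×1) = 2.44
Organism 5: 1 + 2.44 = 3.44
Organism 6: 1 + 2.44 = 3.44

3.44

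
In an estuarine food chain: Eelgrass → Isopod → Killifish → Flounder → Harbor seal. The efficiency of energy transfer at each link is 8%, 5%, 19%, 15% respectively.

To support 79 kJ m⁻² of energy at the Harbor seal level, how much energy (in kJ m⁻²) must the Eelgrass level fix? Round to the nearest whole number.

Cumulative transfer efficiency: 0.08 × 0.05 × 0.19 × 0.15 = 0.000114
Eelgrass energy = 79 / 0.000114 = 692982 kJ m⁻²

692982 kJ m⁻²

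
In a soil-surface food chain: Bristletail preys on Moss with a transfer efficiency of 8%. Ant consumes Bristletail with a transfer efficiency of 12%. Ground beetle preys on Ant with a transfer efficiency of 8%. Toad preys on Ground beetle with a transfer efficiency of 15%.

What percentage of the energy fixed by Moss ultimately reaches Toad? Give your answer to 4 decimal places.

0.0115%

Product of link efficiencies: 0.08 × 0.12 × 0.08 × 0.15 = 0.0001152
As a percentage: 0.0001152 × 100 = 0.0115%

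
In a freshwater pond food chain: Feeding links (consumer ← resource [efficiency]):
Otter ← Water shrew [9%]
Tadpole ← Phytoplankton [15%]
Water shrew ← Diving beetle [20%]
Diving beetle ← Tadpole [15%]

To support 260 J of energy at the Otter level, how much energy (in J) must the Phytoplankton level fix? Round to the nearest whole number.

641975 J

Cumulative transfer efficiency: 0.15 × 0.15 × 0.2 × 0.09 = 0.000405
Phytoplankton energy = 260 / 0.000405 = 641975 J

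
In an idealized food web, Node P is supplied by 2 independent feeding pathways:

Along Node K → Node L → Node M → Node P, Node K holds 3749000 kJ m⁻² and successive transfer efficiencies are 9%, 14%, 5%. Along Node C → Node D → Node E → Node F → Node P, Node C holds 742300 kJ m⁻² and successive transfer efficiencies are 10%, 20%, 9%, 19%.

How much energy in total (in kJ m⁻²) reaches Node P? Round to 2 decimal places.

2615.74 kJ m⁻²

Via Node K: 3749000 × 0.09 × 0.14 × 0.05 = 2361.87 kJ m⁻²
Via Node C: 742300 × 0.1 × 0.2 × 0.09 × 0.19 = 253.8666 kJ m⁻²
Total at Node P: 2361.87 + 253.8666 = 2615.7366 kJ m⁻²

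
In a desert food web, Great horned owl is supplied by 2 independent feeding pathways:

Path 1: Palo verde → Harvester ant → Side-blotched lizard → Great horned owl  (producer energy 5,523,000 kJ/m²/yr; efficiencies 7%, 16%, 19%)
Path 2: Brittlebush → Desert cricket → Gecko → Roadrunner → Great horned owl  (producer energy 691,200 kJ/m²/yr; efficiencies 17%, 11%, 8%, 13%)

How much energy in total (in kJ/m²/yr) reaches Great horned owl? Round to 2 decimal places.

11887.37 kJ/m²/yr

Path 1: 5523000 × 0.07 × 0.16 × 0.19 = 11752.944 kJ/m²/yr
Path 2: 691200 × 0.17 × 0.11 × 0.08 × 0.13 = 134.424576 kJ/m²/yr
Total at Great horned owl: 11752.944 + 134.424576 = 11887.368576 kJ/m²/yr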